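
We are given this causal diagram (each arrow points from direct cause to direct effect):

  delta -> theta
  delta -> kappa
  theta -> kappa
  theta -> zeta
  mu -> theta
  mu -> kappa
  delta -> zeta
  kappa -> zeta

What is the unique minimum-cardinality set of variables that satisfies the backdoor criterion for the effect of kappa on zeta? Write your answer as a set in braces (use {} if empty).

Variables eligible for adjustment (non-descendants of kappa, excluding kappa and zeta): {delta, mu, theta}.
Backdoor paths from kappa to zeta:
  P1: kappa <- delta -> theta -> zeta
  P2: kappa <- delta -> zeta
  P3: kappa <- mu -> theta <- delta -> zeta
  P4: kappa <- mu -> theta -> zeta
  P5: kappa <- theta <- delta -> zeta
  P6: kappa <- theta -> zeta
The empty set is not sufficient: P1 (kappa <- delta -> theta -> zeta) has no collider blocking it and no conditioned non-collider, so it is open.
Try {delta, theta}:
  P1: blocked at fork node delta ∈ conditioning set.
  P2: blocked at fork node delta ∈ conditioning set.
  P3: blocked at fork node delta ∈ conditioning set.
  P4: blocked at chain node theta ∈ conditioning set.
  P5: blocked at chain node theta ∈ conditioning set.
  P6: blocked at fork node theta ∈ conditioning set.
{delta, theta} contains no descendant of kappa and blocks every backdoor path.
Every element of {delta, theta} is needed (dropping delta leaves P2 open; dropping theta leaves P4 open), so no proper subset is valid.
Among all size-2 subsets of the eligible variables, only {delta, theta} blocks every backdoor path, so it is the unique smallest valid adjustment set.

{delta, theta}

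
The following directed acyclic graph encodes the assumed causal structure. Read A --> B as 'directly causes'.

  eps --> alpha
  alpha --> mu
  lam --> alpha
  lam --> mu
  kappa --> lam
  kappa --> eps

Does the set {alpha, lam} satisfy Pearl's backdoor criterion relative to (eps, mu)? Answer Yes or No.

No

Backdoor paths from eps to mu (paths whose first edge points into eps):
  P1: eps <- kappa -> lam -> alpha -> mu
  P2: eps <- kappa -> lam -> mu
Condition 1 (no descendant of eps in the set): FAILS — alpha is a descendant of eps.
Condition 2 (every backdoor path blocked by {alpha, lam}):
  P1: blocked at chain node lam ∈ conditioning set.
  P2: blocked at chain node lam ∈ conditioning set.
{alpha, lam} does not satisfy the backdoor criterion.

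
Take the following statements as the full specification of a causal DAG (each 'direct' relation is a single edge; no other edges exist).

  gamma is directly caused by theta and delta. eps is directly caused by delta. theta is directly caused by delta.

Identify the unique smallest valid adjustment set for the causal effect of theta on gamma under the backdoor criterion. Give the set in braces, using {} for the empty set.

Variables eligible for adjustment (non-descendants of theta, excluding theta and gamma): {delta, eps}.
Backdoor paths from theta to gamma:
  P1: theta <- delta -> gamma
The empty set is not sufficient: P1 (theta <- delta -> gamma) has no collider blocking it and no conditioned non-collider, so it is open.
Try {delta}:
  P1: blocked at fork node delta ∈ conditioning set.
{delta} contains no descendant of theta and blocks every backdoor path.
No other singleton works — e.g. {eps} leaves P1 open — so {delta} is the unique smallest valid adjustment set.

{delta}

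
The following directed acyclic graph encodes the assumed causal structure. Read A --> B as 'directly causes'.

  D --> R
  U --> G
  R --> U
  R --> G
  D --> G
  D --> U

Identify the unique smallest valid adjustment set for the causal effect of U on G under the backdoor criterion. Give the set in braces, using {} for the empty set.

{D, R}

Variables eligible for adjustment (non-descendants of U, excluding U and G): {D, R}.
Backdoor paths from U to G:
  P1: U <- D -> R -> G
  P2: U <- D -> G
  P3: U <- R <- D -> G
  P4: U <- R -> G
The empty set is not sufficient: P1 (U <- D -> R -> G) has no collider blocking it and no conditioned non-collider, so it is open.
Try {D, R}:
  P1: blocked at fork node D ∈ conditioning set.
  P2: blocked at fork node D ∈ conditioning set.
  P3: blocked at chain node R ∈ conditioning set.
  P4: blocked at fork node R ∈ conditioning set.
{D, R} contains no descendant of U and blocks every backdoor path.
Every element of {D, R} is needed (dropping D leaves P2 open; dropping R leaves P4 open), so no proper subset is valid.
Among all size-2 subsets of the eligible variables, only {D, R} blocks every backdoor path, so it is the unique smallest valid adjustment set.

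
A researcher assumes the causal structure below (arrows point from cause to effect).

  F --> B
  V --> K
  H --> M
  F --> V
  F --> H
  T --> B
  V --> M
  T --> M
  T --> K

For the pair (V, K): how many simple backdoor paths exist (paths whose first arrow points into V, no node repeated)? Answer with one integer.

2

A backdoor path from V to K is any simple undirected path whose first edge points into V (i.e. leaves V via a parent).
Parents of V: {F}.
Enumerating:
  P1: V <- F -> H -> M <- T -> K
  P2: V <- F -> B <- T -> K
That exhausts the simple backdoor paths. Count: 2.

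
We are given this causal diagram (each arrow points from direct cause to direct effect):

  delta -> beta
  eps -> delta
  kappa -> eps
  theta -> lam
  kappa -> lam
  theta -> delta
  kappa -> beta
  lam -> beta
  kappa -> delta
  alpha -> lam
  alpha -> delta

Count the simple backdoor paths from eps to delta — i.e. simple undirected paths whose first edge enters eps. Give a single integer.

7

A backdoor path from eps to delta is any simple undirected path whose first edge points into eps (i.e. leaves eps via a parent).
Parents of eps: {kappa}.
Enumerating:
  P1: eps <- kappa -> lam <- theta -> delta
  P2: eps <- kappa -> lam <- alpha -> delta
  P3: eps <- kappa -> lam -> beta <- delta
  P4: eps <- kappa -> delta
  P5: eps <- kappa -> beta <- lam <- theta -> delta
  P6: eps <- kappa -> beta <- lam <- alpha -> delta
  P7: eps <- kappa -> beta <- delta
That exhausts the simple backdoor paths. Count: 7.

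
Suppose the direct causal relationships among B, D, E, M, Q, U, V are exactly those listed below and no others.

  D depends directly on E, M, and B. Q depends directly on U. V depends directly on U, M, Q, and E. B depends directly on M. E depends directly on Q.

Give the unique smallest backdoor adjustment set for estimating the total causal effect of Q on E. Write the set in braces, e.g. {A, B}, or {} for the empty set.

{}

Variables eligible for adjustment (non-descendants of Q, excluding Q and E): {B, M, U}.
Backdoor paths from Q to E:
  P1: Q <- U -> V <- E
  P2: Q <- U -> V <- M -> B -> D <- E
  P3: Q <- U -> V <- M -> D <- E
Each backdoor path contains an unconditioned collider, so every path is already blocked with the empty conditioning set:
  P1: blocked at collider V (neither it nor any descendant is in the conditioning set).
  P2: blocked at collider V (neither it nor any descendant is in the conditioning set).
  P3: blocked at collider V (neither it nor any descendant is in the conditioning set).
The empty set is therefore the unique smallest valid set.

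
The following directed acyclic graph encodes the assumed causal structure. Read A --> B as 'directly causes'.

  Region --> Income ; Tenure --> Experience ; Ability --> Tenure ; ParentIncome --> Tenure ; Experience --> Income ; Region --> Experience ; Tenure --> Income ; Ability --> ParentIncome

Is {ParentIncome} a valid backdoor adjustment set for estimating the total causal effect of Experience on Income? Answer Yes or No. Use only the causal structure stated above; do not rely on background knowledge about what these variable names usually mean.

Backdoor paths from Experience to Income (paths whose first edge points into Experience):
  P1: Experience <- Region -> Income
  P2: Experience <- Tenure -> Income
Condition 1 (no descendant of Experience in the set): holds — descendants of Experience are {Income}; none are in {ParentIncome}.
Condition 2 (every backdoor path blocked by {ParentIncome}):
  P1: open — no interior node is in the conditioning set.
  P2: open — no interior node is in the conditioning set.
{ParentIncome} does not satisfy the backdoor criterion.

No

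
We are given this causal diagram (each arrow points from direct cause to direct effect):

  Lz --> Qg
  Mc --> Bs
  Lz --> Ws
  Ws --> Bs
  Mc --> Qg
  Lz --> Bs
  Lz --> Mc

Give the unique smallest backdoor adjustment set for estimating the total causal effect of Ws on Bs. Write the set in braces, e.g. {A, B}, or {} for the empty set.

{Lz}

Variables eligible for adjustment (non-descendants of Ws, excluding Ws and Bs): {Lz, Mc, Qg}.
Backdoor paths from Ws to Bs:
  P1: Ws <- Lz -> Mc -> Bs
  P2: Ws <- Lz -> Bs
  P3: Ws <- Lz -> Qg <- Mc -> Bs
The empty set is not sufficient: P1 (Ws <- Lz -> Mc -> Bs) has no collider blocking it and no conditioned non-collider, so it is open.
Try {Lz}:
  P1: blocked at fork node Lz ∈ conditioning set.
  P2: blocked at fork node Lz ∈ conditioning set.
  P3: blocked at fork node Lz ∈ conditioning set.
{Lz} contains no descendant of Ws and blocks every backdoor path.
No other singleton works — e.g. {Mc} leaves P2 open — so {Lz} is the unique smallest valid adjustment set.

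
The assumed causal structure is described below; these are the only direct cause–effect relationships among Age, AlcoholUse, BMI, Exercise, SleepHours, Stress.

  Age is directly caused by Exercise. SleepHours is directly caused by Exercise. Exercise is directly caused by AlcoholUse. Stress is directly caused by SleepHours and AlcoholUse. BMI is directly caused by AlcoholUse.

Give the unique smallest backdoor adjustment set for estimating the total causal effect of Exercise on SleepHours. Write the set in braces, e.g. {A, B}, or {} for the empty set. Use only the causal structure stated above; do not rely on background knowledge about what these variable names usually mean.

Variables eligible for adjustment (non-descendants of Exercise, excluding Exercise and SleepHours): {AlcoholUse, BMI}.
Backdoor paths from Exercise to SleepHours:
  P1: Exercise <- AlcoholUse -> Stress <- SleepHours
Each backdoor path contains an unconditioned collider, so every path is already blocked with the empty conditioning set:
  P1: blocked at collider Stress (neither it nor any descendant is in the conditioning set).
The empty set is therefore the unique smallest valid set.

{}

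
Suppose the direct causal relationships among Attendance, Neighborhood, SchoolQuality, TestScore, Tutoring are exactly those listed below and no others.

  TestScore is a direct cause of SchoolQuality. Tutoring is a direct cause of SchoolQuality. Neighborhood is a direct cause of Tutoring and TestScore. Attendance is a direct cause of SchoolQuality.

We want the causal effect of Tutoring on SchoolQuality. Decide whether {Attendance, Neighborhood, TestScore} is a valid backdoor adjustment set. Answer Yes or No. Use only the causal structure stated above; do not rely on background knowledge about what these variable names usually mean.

Yes

Backdoor paths from Tutoring to SchoolQuality (paths whose first edge points into Tutoring):
  P1: Tutoring <- Neighborhood -> TestScore -> SchoolQuality
Condition 1 (no descendant of Tutoring in the set): holds — descendants of Tutoring are {SchoolQuality}; none are in {Attendance, Neighborhood, TestScore}.
Condition 2 (every backdoor path blocked by {Attendance, Neighborhood, TestScore}):
  P1: blocked at fork node Neighborhood ∈ conditioning set.
{Attendance, Neighborhood, TestScore} satisfies the backdoor criterion.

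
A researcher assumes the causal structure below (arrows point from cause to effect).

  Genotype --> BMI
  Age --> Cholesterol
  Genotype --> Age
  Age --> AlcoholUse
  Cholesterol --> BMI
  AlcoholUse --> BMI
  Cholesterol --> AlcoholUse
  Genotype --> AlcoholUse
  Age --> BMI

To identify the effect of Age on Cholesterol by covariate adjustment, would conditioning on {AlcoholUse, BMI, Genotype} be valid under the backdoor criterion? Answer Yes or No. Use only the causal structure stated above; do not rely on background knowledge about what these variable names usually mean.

Backdoor paths from Age to Cholesterol (paths whose first edge points into Age):
  P1: Age <- Genotype -> AlcoholUse <- Cholesterol
  P2: Age <- Genotype -> AlcoholUse -> BMI <- Cholesterol
  P3: Age <- Genotype -> BMI <- Cholesterol
  P4: Age <- Genotype -> BMI <- AlcoholUse <- Cholesterol
Condition 1 (no descendant of Age in the set): FAILS — AlcoholUse and BMI are descendants of Age.
Condition 2 (every backdoor path blocked by {AlcoholUse, BMI, Genotype}):
  P1: blocked at fork node Genotype ∈ conditioning set.
  P2: blocked at fork node Genotype ∈ conditioning set.
  P3: blocked at fork node Genotype ∈ conditioning set.
  P4: blocked at fork node Genotype ∈ conditioning set.
{AlcoholUse, BMI, Genotype} does not satisfy the backdoor criterion.

No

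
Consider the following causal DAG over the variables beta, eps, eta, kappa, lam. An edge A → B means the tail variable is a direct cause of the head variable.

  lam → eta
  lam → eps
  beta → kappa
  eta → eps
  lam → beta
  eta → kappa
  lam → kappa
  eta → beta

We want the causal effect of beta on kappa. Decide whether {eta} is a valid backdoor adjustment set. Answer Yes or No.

No

Backdoor paths from beta to kappa (paths whose first edge points into beta):
  P1: beta <- lam -> eta -> kappa
  P2: beta <- lam -> eps <- eta -> kappa
  P3: beta <- lam -> kappa
  P4: beta <- eta <- lam -> kappa
  P5: beta <- eta -> eps <- lam -> kappa
  P6: beta <- eta -> kappa
Condition 1 (no descendant of beta in the set): holds — descendants of beta are {kappa}; none are in {eta}.
Condition 2 (every backdoor path blocked by {eta}):
  P1: blocked at chain node eta ∈ conditioning set.
  P2: blocked at collider eps (neither it nor any descendant is in the conditioning set).
  P3: open — no interior node is in the conditioning set.
  P4: blocked at chain node eta ∈ conditioning set.
  P5: blocked at fork node eta ∈ conditioning set.
  P6: blocked at fork node eta ∈ conditioning set.
{eta} does not satisfy the backdoor criterion.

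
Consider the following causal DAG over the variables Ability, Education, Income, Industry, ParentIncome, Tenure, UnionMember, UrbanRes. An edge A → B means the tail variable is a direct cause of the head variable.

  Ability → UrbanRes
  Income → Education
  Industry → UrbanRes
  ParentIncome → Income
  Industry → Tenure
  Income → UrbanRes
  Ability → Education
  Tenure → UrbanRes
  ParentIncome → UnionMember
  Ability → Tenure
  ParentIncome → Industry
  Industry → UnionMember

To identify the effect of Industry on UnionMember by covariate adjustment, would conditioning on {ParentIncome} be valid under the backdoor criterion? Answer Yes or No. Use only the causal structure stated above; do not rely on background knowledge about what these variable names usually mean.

Yes

Backdoor paths from Industry to UnionMember (paths whose first edge points into Industry):
  P1: Industry <- ParentIncome -> UnionMember
Condition 1 (no descendant of Industry in the set): holds — descendants of Industry are {Tenure, UnionMember, UrbanRes}; none are in {ParentIncome}.
Condition 2 (every backdoor path blocked by {ParentIncome}):
  P1: blocked at fork node ParentIncome ∈ conditioning set.
{ParentIncome} satisfies the backdoor criterion.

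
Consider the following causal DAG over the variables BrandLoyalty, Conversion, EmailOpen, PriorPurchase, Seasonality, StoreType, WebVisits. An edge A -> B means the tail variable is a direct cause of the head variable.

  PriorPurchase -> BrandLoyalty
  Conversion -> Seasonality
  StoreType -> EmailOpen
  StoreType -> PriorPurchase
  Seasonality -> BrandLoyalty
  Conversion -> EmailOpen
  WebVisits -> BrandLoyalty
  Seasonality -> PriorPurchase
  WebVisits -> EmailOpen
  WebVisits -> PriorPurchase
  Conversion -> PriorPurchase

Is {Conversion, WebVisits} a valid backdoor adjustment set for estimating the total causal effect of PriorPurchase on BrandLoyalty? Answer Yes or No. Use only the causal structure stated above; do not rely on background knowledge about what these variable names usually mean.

Backdoor paths from PriorPurchase to BrandLoyalty (paths whose first edge points into PriorPurchase):
  P1: PriorPurchase <- Conversion -> Seasonality -> BrandLoyalty
  P2: PriorPurchase <- Conversion -> EmailOpen <- WebVisits -> BrandLoyalty
  P3: PriorPurchase <- StoreType -> EmailOpen <- Conversion -> Seasonality -> BrandLoyalty
  P4: PriorPurchase <- StoreType -> EmailOpen <- WebVisits -> BrandLoyalty
  P5: PriorPurchase <- WebVisits -> EmailOpen <- Conversion -> Seasonality -> BrandLoyalty
  P6: PriorPurchase <- WebVisits -> BrandLoyalty
  P7: PriorPurchase <- Seasonality <- Conversion -> EmailOpen <- WebVisits -> BrandLoyalty
  P8: PriorPurchase <- Seasonality -> BrandLoyalty
Condition 1 (no descendant of PriorPurchase in the set): holds — descendants of PriorPurchase are {BrandLoyalty}; none are in {Conversion, WebVisits}.
Condition 2 (every backdoor path blocked by {Conversion, WebVisits}):
  P1: blocked at fork node Conversion ∈ conditioning set.
  P2: blocked at fork node Conversion ∈ conditioning set.
  P3: blocked at collider EmailOpen (neither it nor any descendant is in the conditioning set).
  P4: blocked at collider EmailOpen (neither it nor any descendant is in the conditioning set).
  P5: blocked at fork node WebVisits ∈ conditioning set.
  P6: blocked at fork node WebVisits ∈ conditioning set.
  P7: blocked at fork node Conversion ∈ conditioning set.
  P8: open — no interior node is in the conditioning set.
{Conversion, WebVisits} does not satisfy the backdoor criterion.

No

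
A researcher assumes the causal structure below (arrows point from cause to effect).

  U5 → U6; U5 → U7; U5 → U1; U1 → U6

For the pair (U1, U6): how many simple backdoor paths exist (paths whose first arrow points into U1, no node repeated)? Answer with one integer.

1

A backdoor path from U1 to U6 is any simple undirected path whose first edge points into U1 (i.e. leaves U1 via a parent).
Parents of U1: {U5}.
Enumerating:
  P1: U1 <- U5 -> U6
That exhausts the simple backdoor paths. Count: 1.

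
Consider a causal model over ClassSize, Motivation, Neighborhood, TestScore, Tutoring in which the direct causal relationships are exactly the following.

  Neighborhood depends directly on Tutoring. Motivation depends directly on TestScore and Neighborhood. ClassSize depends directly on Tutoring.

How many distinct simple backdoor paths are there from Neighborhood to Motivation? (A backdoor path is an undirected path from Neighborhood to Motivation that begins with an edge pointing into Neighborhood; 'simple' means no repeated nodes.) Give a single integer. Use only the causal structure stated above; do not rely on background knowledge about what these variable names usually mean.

0

A backdoor path from Neighborhood to Motivation is any simple undirected path whose first edge points into Neighborhood (i.e. leaves Neighborhood via a parent).
Parents of Neighborhood: {Tutoring}.
No simple path from any parent of Neighborhood reaches Motivation without revisiting Neighborhood, so there are no backdoor paths.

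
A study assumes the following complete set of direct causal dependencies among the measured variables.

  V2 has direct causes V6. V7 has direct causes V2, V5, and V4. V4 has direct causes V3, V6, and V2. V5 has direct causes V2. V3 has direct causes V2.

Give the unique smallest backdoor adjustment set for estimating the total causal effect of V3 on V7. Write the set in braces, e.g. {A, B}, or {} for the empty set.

{V2}

Variables eligible for adjustment (non-descendants of V3, excluding V3 and V7): {V2, V5, V6}.
Backdoor paths from V3 to V7:
  P1: V3 <- V2 <- V6 -> V4 -> V7
  P2: V3 <- V2 -> V5 -> V7
  P3: V3 <- V2 -> V4 -> V7
  P4: V3 <- V2 -> V7
The empty set is not sufficient: P1 (V3 <- V2 <- V6 -> V4 -> V7) has no collider blocking it and no conditioned non-collider, so it is open.
Try {V2}:
  P1: blocked at chain node V2 ∈ conditioning set.
  P2: blocked at fork node V2 ∈ conditioning set.
  P3: blocked at fork node V2 ∈ conditioning set.
  P4: blocked at fork node V2 ∈ conditioning set.
{V2} contains no descendant of V3 and blocks every backdoor path.
No other singleton works — e.g. {V6} leaves P2 open — so {V2} is the unique smallest valid adjustment set.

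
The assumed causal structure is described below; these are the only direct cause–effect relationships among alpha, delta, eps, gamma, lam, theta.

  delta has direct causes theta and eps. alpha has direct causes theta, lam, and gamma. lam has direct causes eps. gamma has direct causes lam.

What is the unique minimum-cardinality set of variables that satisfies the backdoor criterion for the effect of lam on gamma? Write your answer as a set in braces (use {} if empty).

Variables eligible for adjustment (non-descendants of lam, excluding lam and gamma): {delta, eps, theta}.
Backdoor paths from lam to gamma:
  P1: lam <- eps -> delta <- theta -> alpha <- gamma
Each backdoor path contains an unconditioned collider, so every path is already blocked with the empty conditioning set:
  P1: blocked at collider delta (neither it nor any descendant is in the conditioning set).
The empty set is therefore the unique smallest valid set.

{}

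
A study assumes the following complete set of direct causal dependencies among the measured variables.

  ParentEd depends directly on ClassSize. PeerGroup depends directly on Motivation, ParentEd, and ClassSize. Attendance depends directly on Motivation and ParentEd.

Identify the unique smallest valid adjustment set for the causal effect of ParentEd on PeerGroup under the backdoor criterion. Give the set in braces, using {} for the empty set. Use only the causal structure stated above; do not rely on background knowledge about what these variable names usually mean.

Variables eligible for adjustment (non-descendants of ParentEd, excluding ParentEd and PeerGroup): {ClassSize, Motivation}.
Backdoor paths from ParentEd to PeerGroup:
  P1: ParentEd <- ClassSize -> PeerGroup
The empty set is not sufficient: P1 (ParentEd <- ClassSize -> PeerGroup) has no collider blocking it and no conditioned non-collider, so it is open.
Try {ClassSize}:
  P1: blocked at fork node ClassSize ∈ conditioning set.
{ClassSize} contains no descendant of ParentEd and blocks every backdoor path.
No other singleton works — e.g. {Motivation} leaves P1 open — so {ClassSize} is the unique smallest valid adjustment set.

{ClassSize}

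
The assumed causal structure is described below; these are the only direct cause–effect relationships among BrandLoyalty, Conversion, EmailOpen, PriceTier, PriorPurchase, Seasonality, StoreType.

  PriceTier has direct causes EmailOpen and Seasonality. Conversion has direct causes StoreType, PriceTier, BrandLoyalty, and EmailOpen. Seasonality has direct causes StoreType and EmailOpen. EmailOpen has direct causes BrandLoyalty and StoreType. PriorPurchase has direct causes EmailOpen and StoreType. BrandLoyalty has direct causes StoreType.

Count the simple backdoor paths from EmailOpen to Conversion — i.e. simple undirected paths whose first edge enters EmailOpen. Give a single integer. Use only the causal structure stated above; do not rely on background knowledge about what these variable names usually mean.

A backdoor path from EmailOpen to Conversion is any simple undirected path whose first edge points into EmailOpen (i.e. leaves EmailOpen via a parent).
Parents of EmailOpen: {BrandLoyalty, StoreType}.
Enumerating:
  P1: EmailOpen <- StoreType -> BrandLoyalty -> Conversion
  P2: EmailOpen <- StoreType -> Seasonality -> PriceTier -> Conversion
  P3: EmailOpen <- StoreType -> Conversion
  P4: EmailOpen <- BrandLoyalty <- StoreType -> Seasonality -> PriceTier -> Conversion
  P5: EmailOpen <- BrandLoyalty <- StoreType -> Conversion
  P6: EmailOpen <- BrandLoyalty -> Conversion
That exhausts the simple backdoor paths. Count: 6.

6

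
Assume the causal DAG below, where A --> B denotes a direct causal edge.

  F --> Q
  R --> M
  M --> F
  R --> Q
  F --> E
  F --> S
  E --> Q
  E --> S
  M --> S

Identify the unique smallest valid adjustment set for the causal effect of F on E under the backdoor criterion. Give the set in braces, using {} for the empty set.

{}

Variables eligible for adjustment (non-descendants of F, excluding F and E): {M, R}.
Backdoor paths from F to E:
  P1: F <- M <- R -> Q <- E
  P2: F <- M -> S <- E
Each backdoor path contains an unconditioned collider, so every path is already blocked with the empty conditioning set:
  P1: blocked at collider Q (neither it nor any descendant is in the conditioning set).
  P2: blocked at collider S (neither it nor any descendant is in the conditioning set).
The empty set is therefore the unique smallest valid set.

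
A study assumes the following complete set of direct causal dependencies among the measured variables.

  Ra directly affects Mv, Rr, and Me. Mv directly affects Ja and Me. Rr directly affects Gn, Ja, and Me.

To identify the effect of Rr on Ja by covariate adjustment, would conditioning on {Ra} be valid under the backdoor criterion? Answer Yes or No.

Backdoor paths from Rr to Ja (paths whose first edge points into Rr):
  P1: Rr <- Ra -> Mv -> Ja
  P2: Rr <- Ra -> Me <- Mv -> Ja
Condition 1 (no descendant of Rr in the set): holds — descendants of Rr are {Gn, Ja, Me}; none are in {Ra}.
Condition 2 (every backdoor path blocked by {Ra}):
  P1: blocked at fork node Ra ∈ conditioning set.
  P2: blocked at fork node Ra ∈ conditioning set.
{Ra} satisfies the backdoor criterion.

Yes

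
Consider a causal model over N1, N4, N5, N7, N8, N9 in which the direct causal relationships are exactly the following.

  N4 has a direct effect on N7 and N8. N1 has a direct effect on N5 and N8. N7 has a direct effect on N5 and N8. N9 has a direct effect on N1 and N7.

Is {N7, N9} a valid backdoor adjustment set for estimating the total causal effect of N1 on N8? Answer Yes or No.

Backdoor paths from N1 to N8 (paths whose first edge points into N1):
  P1: N1 <- N9 -> N7 <- N4 -> N8
  P2: N1 <- N9 -> N7 -> N8
Condition 1 (no descendant of N1 in the set): holds — descendants of N1 are {N5, N8}; none are in {N7, N9}.
Condition 2 (every backdoor path blocked by {N7, N9}):
  P1: blocked at fork node N9 ∈ conditioning set.
  P2: blocked at fork node N9 ∈ conditioning set.
{N7, N9} satisfies the backdoor criterion.

Yes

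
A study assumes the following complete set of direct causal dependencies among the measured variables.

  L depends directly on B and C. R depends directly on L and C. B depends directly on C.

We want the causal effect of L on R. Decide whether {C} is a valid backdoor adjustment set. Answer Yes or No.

Yes

Backdoor paths from L to R (paths whose first edge points into L):
  P1: L <- C -> R
  P2: L <- B <- C -> R
Condition 1 (no descendant of L in the set): holds — descendants of L are {R}; none are in {C}.
Condition 2 (every backdoor path blocked by {C}):
  P1: blocked at fork node C ∈ conditioning set.
  P2: blocked at fork node C ∈ conditioning set.
{C} satisfies the backdoor criterion.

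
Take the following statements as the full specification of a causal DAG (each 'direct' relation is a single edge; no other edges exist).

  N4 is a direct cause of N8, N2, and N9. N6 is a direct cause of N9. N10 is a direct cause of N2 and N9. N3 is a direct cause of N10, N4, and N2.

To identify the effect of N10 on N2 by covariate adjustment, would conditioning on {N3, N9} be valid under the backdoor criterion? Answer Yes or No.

No

Backdoor paths from N10 to N2 (paths whose first edge points into N10):
  P1: N10 <- N3 -> N4 -> N2
  P2: N10 <- N3 -> N2
Condition 1 (no descendant of N10 in the set): FAILS — N9 is a descendant of N10.
Condition 2 (every backdoor path blocked by {N3, N9}):
  P1: blocked at fork node N3 ∈ conditioning set.
  P2: blocked at fork node N3 ∈ conditioning set.
{N3, N9} does not satisfy the backdoor criterion.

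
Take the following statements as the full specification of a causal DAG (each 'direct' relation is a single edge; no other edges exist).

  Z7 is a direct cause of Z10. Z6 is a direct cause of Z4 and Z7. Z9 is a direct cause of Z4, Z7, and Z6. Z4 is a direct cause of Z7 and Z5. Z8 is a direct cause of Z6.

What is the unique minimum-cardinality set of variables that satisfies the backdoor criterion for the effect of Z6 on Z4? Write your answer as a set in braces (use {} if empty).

{Z9}

Variables eligible for adjustment (non-descendants of Z6, excluding Z6 and Z4): {Z8, Z9}.
Backdoor paths from Z6 to Z4:
  P1: Z6 <- Z9 -> Z4
  P2: Z6 <- Z9 -> Z7 <- Z4
The empty set is not sufficient: P1 (Z6 <- Z9 -> Z4) has no collider blocking it and no conditioned non-collider, so it is open.
Try {Z9}:
  P1: blocked at fork node Z9 ∈ conditioning set.
  P2: blocked at fork node Z9 ∈ conditioning set.
{Z9} contains no descendant of Z6 and blocks every backdoor path.
No other singleton works — e.g. {Z8} leaves P1 open — so {Z9} is the unique smallest valid adjustment set.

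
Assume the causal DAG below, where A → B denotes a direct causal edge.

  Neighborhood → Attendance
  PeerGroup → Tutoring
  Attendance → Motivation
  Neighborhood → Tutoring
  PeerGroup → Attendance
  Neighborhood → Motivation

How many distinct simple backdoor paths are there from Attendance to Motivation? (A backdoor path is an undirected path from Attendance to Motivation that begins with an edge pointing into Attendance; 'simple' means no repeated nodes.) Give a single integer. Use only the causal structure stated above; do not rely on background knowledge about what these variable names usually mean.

2

A backdoor path from Attendance to Motivation is any simple undirected path whose first edge points into Attendance (i.e. leaves Attendance via a parent).
Parents of Attendance: {Neighborhood, PeerGroup}.
Enumerating:
  P1: Attendance <- PeerGroup -> Tutoring <- Neighborhood -> Motivation
  P2: Attendance <- Neighborhood -> Motivation
That exhausts the simple backdoor paths. Count: 2.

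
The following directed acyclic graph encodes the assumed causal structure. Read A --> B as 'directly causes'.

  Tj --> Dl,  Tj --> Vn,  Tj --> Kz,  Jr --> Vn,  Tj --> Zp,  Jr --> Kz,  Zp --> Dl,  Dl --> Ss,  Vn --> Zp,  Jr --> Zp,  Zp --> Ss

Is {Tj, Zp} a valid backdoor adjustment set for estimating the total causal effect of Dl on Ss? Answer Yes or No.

Yes

Backdoor paths from Dl to Ss (paths whose first edge points into Dl):
  P1: Dl <- Tj -> Vn <- Jr -> Zp -> Ss
  P2: Dl <- Tj -> Vn -> Zp -> Ss
  P3: Dl <- Tj -> Kz <- Jr -> Vn -> Zp -> Ss
  P4: Dl <- Tj -> Kz <- Jr -> Zp -> Ss
  P5: Dl <- Tj -> Zp -> Ss
  P6: Dl <- Zp -> Ss
Condition 1 (no descendant of Dl in the set): holds — descendants of Dl are {Ss}; none are in {Tj, Zp}.
Condition 2 (every backdoor path blocked by {Tj, Zp}):
  P1: blocked at fork node Tj ∈ conditioning set.
  P2: blocked at fork node Tj ∈ conditioning set.
  P3: blocked at fork node Tj ∈ conditioning set.
  P4: blocked at fork node Tj ∈ conditioning set.
  P5: blocked at fork node Tj ∈ conditioning set.
  P6: blocked at fork node Zp ∈ conditioning set.
{Tj, Zp} satisfies the backdoor criterion.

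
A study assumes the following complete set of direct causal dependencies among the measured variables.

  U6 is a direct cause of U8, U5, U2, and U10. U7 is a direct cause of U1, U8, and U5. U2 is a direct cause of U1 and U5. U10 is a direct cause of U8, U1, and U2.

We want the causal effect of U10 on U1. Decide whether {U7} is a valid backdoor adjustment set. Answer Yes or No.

Backdoor paths from U10 to U1 (paths whose first edge points into U10):
  P1: U10 <- U6 -> U2 -> U5 <- U7 -> U1
  P2: U10 <- U6 -> U2 -> U1
  P3: U10 <- U6 -> U8 <- U7 -> U5 <- U2 -> U1
  P4: U10 <- U6 -> U8 <- U7 -> U1
  P5: U10 <- U6 -> U5 <- U2 -> U1
  P6: U10 <- U6 -> U5 <- U7 -> U1
Condition 1 (no descendant of U10 in the set): holds — descendants of U10 are {U1, U2, U5, U8}; none are in {U7}.
Condition 2 (every backdoor path blocked by {U7}):
  P1: blocked at collider U5 (neither it nor any descendant is in the conditioning set).
  P2: open — no interior node is in the conditioning set.
  P3: blocked at collider U8 (neither it nor any descendant is in the conditioning set).
  P4: blocked at collider U8 (neither it nor any descendant is in the conditioning set).
  P5: blocked at collider U5 (neither it nor any descendant is in the conditioning set).
  P6: blocked at collider U5 (neither it nor any descendant is in the conditioning set).
{U7} does not satisfy the backdoor criterion.

No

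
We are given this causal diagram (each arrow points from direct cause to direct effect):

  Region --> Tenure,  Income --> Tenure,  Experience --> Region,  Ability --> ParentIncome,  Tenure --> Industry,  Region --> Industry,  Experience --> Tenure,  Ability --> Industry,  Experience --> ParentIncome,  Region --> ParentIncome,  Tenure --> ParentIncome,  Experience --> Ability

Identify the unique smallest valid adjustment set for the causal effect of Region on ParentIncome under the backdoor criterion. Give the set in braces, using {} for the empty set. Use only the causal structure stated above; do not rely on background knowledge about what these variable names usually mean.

{Experience}

Variables eligible for adjustment (non-descendants of Region, excluding Region and ParentIncome): {Ability, Experience, Income}.
Backdoor paths from Region to ParentIncome:
  P1: Region <- Experience -> Tenure -> Industry <- Ability -> ParentIncome
  P2: Region <- Experience -> Tenure -> ParentIncome
  P3: Region <- Experience -> Ability -> Industry <- Tenure -> ParentIncome
  P4: Region <- Experience -> Ability -> ParentIncome
  P5: Region <- Experience -> ParentIncome
The empty set is not sufficient: P2 (Region <- Experience -> Tenure -> ParentIncome) has no collider blocking it and no conditioned non-collider, so it is open.
Try {Experience}:
  P1: blocked at fork node Experience ∈ conditioning set.
  P2: blocked at fork node Experience ∈ conditioning set.
  P3: blocked at fork node Experience ∈ conditioning set.
  P4: blocked at fork node Experience ∈ conditioning set.
  P5: blocked at fork node Experience ∈ conditioning set.
{Experience} contains no descendant of Region and blocks every backdoor path.
No other singleton works — e.g. {Income} leaves P2 open — so {Experience} is the unique smallest valid adjustment set.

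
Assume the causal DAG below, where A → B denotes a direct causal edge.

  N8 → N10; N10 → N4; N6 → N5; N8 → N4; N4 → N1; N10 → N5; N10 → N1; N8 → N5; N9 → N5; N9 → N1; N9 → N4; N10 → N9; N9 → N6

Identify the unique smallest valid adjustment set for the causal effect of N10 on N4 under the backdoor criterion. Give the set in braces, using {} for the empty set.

{N8}

Variables eligible for adjustment (non-descendants of N10, excluding N10 and N4): {N8}.
Backdoor paths from N10 to N4:
  P1: N10 <- N8 -> N5 <- N9 -> N4
  P2: N10 <- N8 -> N5 <- N9 -> N1 <- N4
  P3: N10 <- N8 -> N5 <- N6 <- N9 -> N4
  P4: N10 <- N8 -> N5 <- N6 <- N9 -> N1 <- N4
  P5: N10 <- N8 -> N4
The empty set is not sufficient: P5 (N10 <- N8 -> N4) has no collider blocking it and no conditioned non-collider, so it is open.
Try {N8}:
  P1: blocked at fork node N8 ∈ conditioning set.
  P2: blocked at fork node N8 ∈ conditioning set.
  P3: blocked at fork node N8 ∈ conditioning set.
  P4: blocked at fork node N8 ∈ conditioning set.
  P5: blocked at fork node N8 ∈ conditioning set.
{N8} contains no descendant of N10 and blocks every backdoor path.
{N8} is the unique smallest valid adjustment set.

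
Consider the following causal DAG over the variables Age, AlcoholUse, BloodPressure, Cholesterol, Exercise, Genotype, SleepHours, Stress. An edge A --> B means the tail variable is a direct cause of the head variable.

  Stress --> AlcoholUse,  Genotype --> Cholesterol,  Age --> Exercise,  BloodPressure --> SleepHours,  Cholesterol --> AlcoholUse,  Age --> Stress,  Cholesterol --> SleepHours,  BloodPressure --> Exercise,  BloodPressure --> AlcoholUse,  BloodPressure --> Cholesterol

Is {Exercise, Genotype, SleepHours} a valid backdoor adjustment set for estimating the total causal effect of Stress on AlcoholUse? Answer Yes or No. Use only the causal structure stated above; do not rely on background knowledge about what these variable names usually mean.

No

Backdoor paths from Stress to AlcoholUse (paths whose first edge points into Stress):
  P1: Stress <- Age -> Exercise <- BloodPressure -> Cholesterol -> AlcoholUse
  P2: Stress <- Age -> Exercise <- BloodPressure -> SleepHours <- Cholesterol -> AlcoholUse
  P3: Stress <- Age -> Exercise <- BloodPressure -> AlcoholUse
Condition 1 (no descendant of Stress in the set): holds — descendants of Stress are {AlcoholUse}; none are in {Exercise, Genotype, SleepHours}.
Condition 2 (every backdoor path blocked by {Exercise, Genotype, SleepHours}):
  P1: open — collider(s) Exercise are conditioned on (or have a conditioned descendant) and no non-collider on the path is in the set.
  P2: open — collider(s) Exercise, SleepHours are conditioned on (or have a conditioned descendant) and no non-collider on the path is in the set.
  P3: open — collider(s) Exercise are conditioned on (or have a conditioned descendant) and no non-collider on the path is in the set.
{Exercise, Genotype, SleepHours} does not satisfy the backdoor criterion.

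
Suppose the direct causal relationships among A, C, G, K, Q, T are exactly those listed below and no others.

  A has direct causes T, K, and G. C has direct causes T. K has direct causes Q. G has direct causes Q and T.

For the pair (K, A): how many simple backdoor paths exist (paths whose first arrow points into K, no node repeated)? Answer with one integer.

2

A backdoor path from K to A is any simple undirected path whose first edge points into K (i.e. leaves K via a parent).
Parents of K: {Q}.
Enumerating:
  P1: K <- Q -> G <- T -> A
  P2: K <- Q -> G -> A
That exhausts the simple backdoor paths. Count: 2.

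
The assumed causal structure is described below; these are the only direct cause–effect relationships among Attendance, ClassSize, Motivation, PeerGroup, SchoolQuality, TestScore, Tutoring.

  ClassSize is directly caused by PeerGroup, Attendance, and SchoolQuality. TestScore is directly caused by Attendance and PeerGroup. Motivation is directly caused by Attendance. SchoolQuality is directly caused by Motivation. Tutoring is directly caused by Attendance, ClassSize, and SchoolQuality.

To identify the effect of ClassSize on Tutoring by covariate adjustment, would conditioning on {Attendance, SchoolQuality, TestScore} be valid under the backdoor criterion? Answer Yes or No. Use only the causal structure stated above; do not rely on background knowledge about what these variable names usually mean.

Backdoor paths from ClassSize to Tutoring (paths whose first edge points into ClassSize):
  P1: ClassSize <- Attendance -> Motivation -> SchoolQuality -> Tutoring
  P2: ClassSize <- Attendance -> Tutoring
  P3: ClassSize <- PeerGroup -> TestScore <- Attendance -> Motivation -> SchoolQuality -> Tutoring
  P4: ClassSize <- PeerGroup -> TestScore <- Attendance -> Tutoring
  P5: ClassSize <- SchoolQuality <- Motivation <- Attendance -> Tutoring
  P6: ClassSize <- SchoolQuality -> Tutoring
Condition 1 (no descendant of ClassSize in the set): holds — descendants of ClassSize are {Tutoring}; none are in {Attendance, SchoolQuality, TestScore}.
Condition 2 (every backdoor path blocked by {Attendance, SchoolQuality, TestScore}):
  P1: blocked at fork node Attendance ∈ conditioning set.
  P2: blocked at fork node Attendance ∈ conditioning set.
  P3: blocked at fork node Attendance ∈ conditioning set.
  P4: blocked at fork node Attendance ∈ conditioning set.
  P5: blocked at chain node SchoolQuality ∈ conditioning set.
  P6: blocked at fork node SchoolQuality ∈ conditioning set.
{Attendance, SchoolQuality, TestScore} satisfies the backdoor criterion.

Yes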